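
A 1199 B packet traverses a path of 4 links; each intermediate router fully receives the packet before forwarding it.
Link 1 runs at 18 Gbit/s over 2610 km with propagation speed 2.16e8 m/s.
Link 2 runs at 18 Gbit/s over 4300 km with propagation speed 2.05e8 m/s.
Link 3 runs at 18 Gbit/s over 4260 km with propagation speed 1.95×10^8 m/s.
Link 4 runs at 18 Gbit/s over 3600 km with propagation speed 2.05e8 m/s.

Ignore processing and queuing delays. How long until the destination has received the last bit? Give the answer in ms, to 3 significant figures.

72.5 ms

L = 1199 × 8 = 9592 bits.
Transmission delay per hop = L/R = 9592/18000000000 = 0.000532889 ms; 4 hops → 0.00213156 ms.
Propagation delays (d/s per hop): 12.0833, 20.9756, 21.8462, 17.561 ms; sum = 72.4661 ms.
End-to-end = 72.5 ms.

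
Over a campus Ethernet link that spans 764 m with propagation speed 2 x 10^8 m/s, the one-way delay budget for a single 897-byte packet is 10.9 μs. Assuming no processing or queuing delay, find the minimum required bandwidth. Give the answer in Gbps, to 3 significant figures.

L = 7176 bits.
Propagation delay = 764 / 200000000 = 3.82 μs.
Transmission budget = 10.9 − 3.82 = 7.08 μs.
R ≥ L / t_tx = 7176 bits / 7.08e-06 s = 1.01 Gbps.

1.01 Gbps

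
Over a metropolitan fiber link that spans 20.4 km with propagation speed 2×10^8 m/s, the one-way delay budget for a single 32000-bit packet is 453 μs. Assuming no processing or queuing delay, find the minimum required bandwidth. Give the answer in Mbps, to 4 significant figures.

Propagation delay = 20400 / 200000000 = 102 μs.
Transmission budget = 453 − 102 = 351 μs.
R ≥ L / t_tx = 32000 bits / 0.000351 s = 91.17 Mbps.

91.17 Mbps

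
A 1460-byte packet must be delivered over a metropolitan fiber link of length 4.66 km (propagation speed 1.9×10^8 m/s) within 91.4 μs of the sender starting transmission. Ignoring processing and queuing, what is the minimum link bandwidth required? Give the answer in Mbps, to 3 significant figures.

175 Mbps

L = 11680 bits.
Propagation delay = 4660 / 190000000 = 24.5263 μs.
Transmission budget = 91.4 − 24.5263 = 66.8737 μs.
R ≥ L / t_tx = 11680 bits / 6.68737e-05 s = 175 Mbps.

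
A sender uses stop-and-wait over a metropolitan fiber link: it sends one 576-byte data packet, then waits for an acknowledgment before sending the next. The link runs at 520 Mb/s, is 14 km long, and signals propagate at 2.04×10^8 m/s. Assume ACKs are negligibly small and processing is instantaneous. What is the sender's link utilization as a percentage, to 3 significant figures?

6.06 %

t_tx = L/R = 4608/520000000 = 8.86154e-06 s.
t_prop = 14000/204000000 = 6.86275e-05 s; RTT = 0.000137255 s.
Cycle = t_tx + RTT = 0.000146116 s.
Utilization = t_tx / cycle = 8.86154e-06/0.000146116 = 6.06 %.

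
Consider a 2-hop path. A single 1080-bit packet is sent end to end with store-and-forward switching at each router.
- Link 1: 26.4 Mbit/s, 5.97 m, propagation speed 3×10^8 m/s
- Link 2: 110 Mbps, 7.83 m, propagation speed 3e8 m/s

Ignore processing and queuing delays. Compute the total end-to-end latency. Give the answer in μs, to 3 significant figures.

50.8 μs

Transmission delays (L/R per hop): 40.9091, 9.81818 μs; sum = 50.7273 μs.
Propagation delays (d/s per hop): 0.0199, 0.0261 μs; sum = 0.046 μs.
End-to-end = 50.8 μs.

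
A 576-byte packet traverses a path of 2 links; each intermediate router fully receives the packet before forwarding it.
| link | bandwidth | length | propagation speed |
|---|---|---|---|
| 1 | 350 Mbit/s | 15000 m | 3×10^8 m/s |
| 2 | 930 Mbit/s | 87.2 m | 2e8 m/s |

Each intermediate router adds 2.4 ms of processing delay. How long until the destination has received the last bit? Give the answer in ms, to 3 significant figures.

L = 576 × 8 = 4608 bits.
Transmission delays (L/R per hop): 0.0131657, 0.00495484 ms; sum = 0.0181206 ms.
Propagation delays (d/s per hop): 0.05, 0.000436 ms; sum = 0.050436 ms.
Processing at 1 router(s): 1 × 2.4 ms = 2.4 ms.
End-to-end = 2.47 ms.

2.47 ms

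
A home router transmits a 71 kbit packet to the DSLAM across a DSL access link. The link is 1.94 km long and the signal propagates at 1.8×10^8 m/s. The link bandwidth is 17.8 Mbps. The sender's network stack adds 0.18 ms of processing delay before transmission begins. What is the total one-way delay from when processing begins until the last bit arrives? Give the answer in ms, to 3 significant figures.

L = 71000 bits.
Transmission delay = L/R = 71000 / 17800000 = 3.98876 ms.
Propagation delay = d/s = 1940 m / 180000000 m/s = 0.0107778 ms.
Plus processing delay 0.18 ms = 0.18 ms.
Total = 4.18 ms.

4.18 ms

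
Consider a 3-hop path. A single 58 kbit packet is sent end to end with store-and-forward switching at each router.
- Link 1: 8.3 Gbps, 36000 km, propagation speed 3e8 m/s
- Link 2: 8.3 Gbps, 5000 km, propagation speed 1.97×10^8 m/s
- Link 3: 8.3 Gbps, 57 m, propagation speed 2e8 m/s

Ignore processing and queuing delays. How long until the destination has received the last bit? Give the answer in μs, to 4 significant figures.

145400 μs

L = 58000 bits.
Transmission delay per hop = L/R = 58000/8.3e+09 = 6.98795 μs; 3 hops → 20.9639 μs.
Propagation delays (d/s per hop): 120000, 25380.7, 0.285 μs; sum = 145381 μs.
End-to-end = 145400 μs.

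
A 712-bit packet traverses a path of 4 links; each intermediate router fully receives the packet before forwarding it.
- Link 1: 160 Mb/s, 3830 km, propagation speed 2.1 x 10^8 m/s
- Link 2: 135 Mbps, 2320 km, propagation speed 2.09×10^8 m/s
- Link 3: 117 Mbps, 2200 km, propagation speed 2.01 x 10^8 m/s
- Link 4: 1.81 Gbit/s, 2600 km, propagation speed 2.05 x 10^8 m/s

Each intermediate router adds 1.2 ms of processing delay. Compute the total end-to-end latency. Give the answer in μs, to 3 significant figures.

Transmission delays (L/R per hop): 4.45, 5.27407, 6.08547, 0.39337 μs; sum = 16.2029 μs.
Propagation delays (d/s per hop): 18238.1, 11100.5, 10945.3, 12682.9 μs; sum = 52966.8 μs.
Processing at 3 router(s): 3 × 1.2 ms = 3600 μs.
End-to-end = 56600 μs.

56600 μs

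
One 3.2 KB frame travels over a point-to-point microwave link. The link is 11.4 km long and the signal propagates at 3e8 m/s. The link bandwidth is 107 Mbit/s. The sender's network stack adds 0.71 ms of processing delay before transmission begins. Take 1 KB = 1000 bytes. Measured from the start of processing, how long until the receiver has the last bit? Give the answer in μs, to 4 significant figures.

L = 25600 bits.
Transmission delay = L/R = 25600 / 107000000 = 239.252 μs.
Propagation delay = d/s = 11400 m / 300000000 m/s = 38 μs.
Plus processing delay 0.71 ms = 710 μs.
Total = 987.3 μs.

987.3 μs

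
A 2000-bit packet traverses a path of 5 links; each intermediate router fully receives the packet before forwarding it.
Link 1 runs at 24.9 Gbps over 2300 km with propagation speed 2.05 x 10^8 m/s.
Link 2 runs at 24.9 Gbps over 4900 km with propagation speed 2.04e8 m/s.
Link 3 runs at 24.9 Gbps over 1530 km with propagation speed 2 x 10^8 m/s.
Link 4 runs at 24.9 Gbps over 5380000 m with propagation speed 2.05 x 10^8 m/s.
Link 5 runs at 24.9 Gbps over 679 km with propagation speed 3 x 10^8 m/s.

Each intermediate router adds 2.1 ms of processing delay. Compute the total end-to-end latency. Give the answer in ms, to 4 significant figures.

79.80 ms

Transmission delay per hop = L/R = 2000/24900000000 = 8.03213e-05 ms; 5 hops → 0.000401606 ms.
Propagation delays (d/s per hop): 11.2195, 24.0196, 7.65, 26.2439, 2.26333 ms; sum = 71.3964 ms.
Processing at 4 router(s): 4 × 2.1 ms = 8.4 ms.
End-to-end = 79.80 ms.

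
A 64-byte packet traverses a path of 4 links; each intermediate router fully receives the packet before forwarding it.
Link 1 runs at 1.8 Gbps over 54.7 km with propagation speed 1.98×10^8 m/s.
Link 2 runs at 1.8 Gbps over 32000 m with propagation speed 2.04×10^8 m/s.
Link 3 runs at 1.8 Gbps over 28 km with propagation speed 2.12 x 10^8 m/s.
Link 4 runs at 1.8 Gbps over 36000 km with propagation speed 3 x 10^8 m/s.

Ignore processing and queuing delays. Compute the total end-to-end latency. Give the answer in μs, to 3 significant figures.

121000 μs

L = 64 × 8 = 512 bits.
Transmission delay per hop = L/R = 512/1800000000 = 0.284444 μs; 4 hops → 1.13778 μs.
Propagation delays (d/s per hop): 276.263, 156.863, 132.075, 120000 μs; sum = 120565 μs.
End-to-end = 121000 μs.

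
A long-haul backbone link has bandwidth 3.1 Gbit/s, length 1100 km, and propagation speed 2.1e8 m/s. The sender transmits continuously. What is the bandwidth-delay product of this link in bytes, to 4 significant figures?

Propagation delay = 1100000 / 210000000 = 0.0052381 s.
BDP = R × t_prop = 3100000000 × 0.0052381 = 16238100 bits.
In bytes: 16238100/8 = 2030000 bytes.

2030000 bytes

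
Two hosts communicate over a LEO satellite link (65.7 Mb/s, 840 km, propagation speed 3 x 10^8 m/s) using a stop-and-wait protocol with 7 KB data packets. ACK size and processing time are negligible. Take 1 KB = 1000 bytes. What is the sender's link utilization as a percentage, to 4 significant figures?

t_tx = L/R = 56000/65700000 = 0.000852359 s.
t_prop = 840000/300000000 = 0.0028 s; RTT = 0.0056 s.
Cycle = t_tx + RTT = 0.00645236 s.
Utilization = t_tx / cycle = 0.000852359/0.00645236 = 13.21 %.

13.21 %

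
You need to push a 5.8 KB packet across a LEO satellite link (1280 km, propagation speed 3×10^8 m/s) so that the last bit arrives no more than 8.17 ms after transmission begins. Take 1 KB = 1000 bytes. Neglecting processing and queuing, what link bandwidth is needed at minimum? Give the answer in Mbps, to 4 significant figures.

11.89 Mbps

L = 46400 bits.
Propagation delay = 1280000 / 300000000 = 4.26667 ms.
Transmission budget = 8.17 − 4.26667 = 3.90333 ms.
R ≥ L / t_tx = 46400 bits / 0.00390333 s = 11.89 Mbps.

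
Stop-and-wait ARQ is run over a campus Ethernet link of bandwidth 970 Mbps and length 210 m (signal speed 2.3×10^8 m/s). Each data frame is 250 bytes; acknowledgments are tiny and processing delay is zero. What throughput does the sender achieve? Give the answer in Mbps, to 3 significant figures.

514 Mbps

t_tx = L/R = 2000/970000000 = 2.06186e-06 s.
t_prop = 210/2.3e+08 = 9.13043e-07 s; RTT = 1.82609e-06 s.
Cycle = t_tx + RTT = 3.88794e-06 s.
Throughput = L / cycle = 2000 / 3.88794e-06 = 514 Mbps.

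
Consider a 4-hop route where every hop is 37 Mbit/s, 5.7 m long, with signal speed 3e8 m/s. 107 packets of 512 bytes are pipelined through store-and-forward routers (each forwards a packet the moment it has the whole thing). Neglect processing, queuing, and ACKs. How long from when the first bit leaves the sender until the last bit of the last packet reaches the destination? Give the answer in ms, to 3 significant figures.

12.2 ms

Per-hop transmission t_tx = L/R = 4096/37000000 = 0.110703 ms.
Per-hop propagation t_prop = 5.7/300000000 = 1.9e-05 ms.
Pipeline fill: first packet needs 4·t_tx to clear all hops; remaining 106 packets each add one t_tx.
Total = (4+107-1)·t_tx + 4·t_prop = 110·0.110703 + 4·1.9e-05 = 12.2 ms.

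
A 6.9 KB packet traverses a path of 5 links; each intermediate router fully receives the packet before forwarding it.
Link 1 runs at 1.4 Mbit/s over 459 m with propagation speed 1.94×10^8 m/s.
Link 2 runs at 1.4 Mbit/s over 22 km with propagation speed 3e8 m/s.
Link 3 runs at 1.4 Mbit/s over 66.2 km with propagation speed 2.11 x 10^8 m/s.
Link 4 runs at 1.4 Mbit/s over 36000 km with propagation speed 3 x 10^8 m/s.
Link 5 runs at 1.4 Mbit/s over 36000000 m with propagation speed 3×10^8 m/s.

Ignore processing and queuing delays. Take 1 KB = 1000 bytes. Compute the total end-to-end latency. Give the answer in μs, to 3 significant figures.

438000 μs

L = 55200 bits.
Transmission delay per hop = L/R = 55200/1400000 = 39428.6 μs; 5 hops → 197143 μs.
Propagation delays (d/s per hop): 2.36598, 73.3333, 313.744, 120000, 120000 μs; sum = 240389 μs.
End-to-end = 438000 μs.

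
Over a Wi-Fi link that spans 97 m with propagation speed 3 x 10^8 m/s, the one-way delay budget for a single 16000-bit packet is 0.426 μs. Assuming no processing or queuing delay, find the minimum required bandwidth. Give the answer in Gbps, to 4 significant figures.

155.8 Gbps

Propagation delay = 97 / 300000000 = 0.323333 μs.
Transmission budget = 0.426 − 0.323333 = 0.102667 μs.
R ≥ L / t_tx = 16000 bits / 1.02667e-07 s = 155.8 Gbps.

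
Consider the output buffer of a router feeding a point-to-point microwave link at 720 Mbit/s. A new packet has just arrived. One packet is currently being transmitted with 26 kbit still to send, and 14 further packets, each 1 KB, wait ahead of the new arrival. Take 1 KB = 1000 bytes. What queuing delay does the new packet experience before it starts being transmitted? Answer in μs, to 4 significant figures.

Each queued packet: L/R = 8000/720000000 = 11.1111 μs.
14 queued → 155.556 μs.
Plus remaining 26000 bits of current packet: 36.1111 μs.
Queuing delay = 191.7 μs.

191.7 μs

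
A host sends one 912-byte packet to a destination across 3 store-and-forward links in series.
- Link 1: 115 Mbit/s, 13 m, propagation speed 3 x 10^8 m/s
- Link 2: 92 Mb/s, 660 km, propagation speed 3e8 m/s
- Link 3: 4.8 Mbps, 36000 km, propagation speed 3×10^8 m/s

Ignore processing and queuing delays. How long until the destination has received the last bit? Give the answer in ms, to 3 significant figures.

124 ms

L = 912 × 8 = 7296 bits.
Transmission delays (L/R per hop): 0.0634435, 0.0793043, 1.52 ms; sum = 1.66275 ms.
Propagation delays (d/s per hop): 4.33333e-05, 2.2, 120 ms; sum = 122.2 ms.
End-to-end = 124 ms.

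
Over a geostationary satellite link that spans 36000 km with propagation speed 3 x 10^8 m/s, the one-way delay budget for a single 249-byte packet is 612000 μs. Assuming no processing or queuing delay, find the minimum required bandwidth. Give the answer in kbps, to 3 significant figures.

4.05 kbps

L = 1992 bits.
Propagation delay = 36000000 / 300000000 = 120000 μs.
Transmission budget = 612000 − 120000 = 492000 μs.
R ≥ L / t_tx = 1992 bits / 0.492 s = 4.05 kbps.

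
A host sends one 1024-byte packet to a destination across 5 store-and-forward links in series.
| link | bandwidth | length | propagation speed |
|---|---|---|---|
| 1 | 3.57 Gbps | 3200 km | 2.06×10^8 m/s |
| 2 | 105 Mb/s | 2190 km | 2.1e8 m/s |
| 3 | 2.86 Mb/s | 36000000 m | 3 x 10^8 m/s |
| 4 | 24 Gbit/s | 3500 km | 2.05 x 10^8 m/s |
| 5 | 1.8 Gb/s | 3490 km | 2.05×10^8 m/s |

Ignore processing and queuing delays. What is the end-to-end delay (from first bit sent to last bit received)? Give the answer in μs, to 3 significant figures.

183000 μs

L = 1024 × 8 = 8192 bits.
Transmission delays (L/R per hop): 2.29468, 78.019, 2864.34, 0.341333, 4.55111 μs; sum = 2949.54 μs.
Propagation delays (d/s per hop): 15534, 10428.6, 120000, 17073.2, 17024.4 μs; sum = 180060 μs.
End-to-end = 183000 μs.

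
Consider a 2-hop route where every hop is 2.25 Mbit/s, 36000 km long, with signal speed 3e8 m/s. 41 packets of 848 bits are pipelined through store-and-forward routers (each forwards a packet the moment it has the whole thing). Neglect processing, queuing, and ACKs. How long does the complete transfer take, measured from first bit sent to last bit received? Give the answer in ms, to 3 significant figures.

256 ms

Per-hop transmission t_tx = L/R = 848/2250000 = 0.376889 ms.
Per-hop propagation t_prop = 36000000/300000000 = 120 ms.
Pipeline fill: first packet needs 2·t_tx to clear all hops; remaining 40 packets each add one t_tx.
Total = (2+41-1)·t_tx + 2·t_prop = 42·0.376889 + 2·120 = 256 ms.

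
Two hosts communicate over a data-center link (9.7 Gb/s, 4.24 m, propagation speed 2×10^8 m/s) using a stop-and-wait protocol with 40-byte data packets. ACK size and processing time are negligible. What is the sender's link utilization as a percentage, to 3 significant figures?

43.8 %

t_tx = L/R = 320/9700000000 = 3.29897e-08 s.
t_prop = 4.24/200000000 = 2.12e-08 s; RTT = 4.24e-08 s.
Cycle = t_tx + RTT = 7.53897e-08 s.
Utilization = t_tx / cycle = 3.29897e-08/7.53897e-08 = 43.8 %.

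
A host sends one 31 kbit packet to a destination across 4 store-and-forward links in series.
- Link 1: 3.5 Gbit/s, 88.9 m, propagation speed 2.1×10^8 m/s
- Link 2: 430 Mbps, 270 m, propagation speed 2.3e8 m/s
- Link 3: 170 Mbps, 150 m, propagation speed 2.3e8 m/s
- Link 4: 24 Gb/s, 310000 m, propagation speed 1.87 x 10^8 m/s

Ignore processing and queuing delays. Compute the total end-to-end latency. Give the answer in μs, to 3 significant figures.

L = 31000 bits.
Transmission delays (L/R per hop): 8.85714, 72.093, 182.353, 1.29167 μs; sum = 264.595 μs.
Propagation delays (d/s per hop): 0.423333, 1.17391, 0.652174, 1657.75 μs; sum = 1660 μs.
End-to-end = 1920 μs.

1920 μs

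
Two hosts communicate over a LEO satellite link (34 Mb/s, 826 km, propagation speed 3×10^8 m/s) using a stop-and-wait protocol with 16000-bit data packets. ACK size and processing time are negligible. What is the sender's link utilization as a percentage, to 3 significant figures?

t_tx = L/R = 16000/34000000 = 0.000470588 s.
t_prop = 826000/300000000 = 0.00275333 s; RTT = 0.00550667 s.
Cycle = t_tx + RTT = 0.00597725 s.
Utilization = t_tx / cycle = 0.000470588/0.00597725 = 7.87 %.

7.87 %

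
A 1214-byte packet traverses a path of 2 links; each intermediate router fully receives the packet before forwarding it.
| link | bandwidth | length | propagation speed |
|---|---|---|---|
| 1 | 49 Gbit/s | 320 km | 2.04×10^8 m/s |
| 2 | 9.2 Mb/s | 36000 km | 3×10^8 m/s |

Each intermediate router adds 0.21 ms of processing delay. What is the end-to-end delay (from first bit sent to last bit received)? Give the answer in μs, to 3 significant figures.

123000 μs

L = 1214 × 8 = 9712 bits.
Transmission delays (L/R per hop): 0.198204, 1055.65 μs; sum = 1055.85 μs.
Propagation delays (d/s per hop): 1568.63, 120000 μs; sum = 121569 μs.
Processing at 1 router(s): 1 × 0.21 ms = 210 μs.
End-to-end = 123000 μs.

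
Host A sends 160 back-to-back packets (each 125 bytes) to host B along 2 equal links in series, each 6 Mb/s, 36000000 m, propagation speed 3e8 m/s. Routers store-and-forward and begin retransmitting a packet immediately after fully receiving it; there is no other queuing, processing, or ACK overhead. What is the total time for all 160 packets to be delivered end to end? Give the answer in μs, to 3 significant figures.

Per-hop transmission t_tx = L/R = 1000/6000000 = 166.667 μs.
Per-hop propagation t_prop = 36000000/300000000 = 120000 μs.
Pipeline fill: first packet needs 2·t_tx to clear all hops; remaining 159 packets each add one t_tx.
Total = (2+160-1)·t_tx + 2·t_prop = 161·166.667 + 2·120000 = 267000 μs.

267000 μs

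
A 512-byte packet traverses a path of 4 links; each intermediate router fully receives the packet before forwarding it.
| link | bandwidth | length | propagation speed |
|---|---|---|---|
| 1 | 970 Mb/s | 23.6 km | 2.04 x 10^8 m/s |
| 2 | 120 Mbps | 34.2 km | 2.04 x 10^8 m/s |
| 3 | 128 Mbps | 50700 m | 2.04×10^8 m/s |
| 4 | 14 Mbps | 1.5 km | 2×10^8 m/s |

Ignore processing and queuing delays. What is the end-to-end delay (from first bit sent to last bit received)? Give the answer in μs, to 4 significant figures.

L = 512 × 8 = 4096 bits.
Transmission delays (L/R per hop): 4.22268, 34.1333, 32, 292.571 μs; sum = 362.927 μs.
Propagation delays (d/s per hop): 115.686, 167.647, 248.529, 7.5 μs; sum = 539.363 μs.
End-to-end = 902.3 μs.

902.3 μs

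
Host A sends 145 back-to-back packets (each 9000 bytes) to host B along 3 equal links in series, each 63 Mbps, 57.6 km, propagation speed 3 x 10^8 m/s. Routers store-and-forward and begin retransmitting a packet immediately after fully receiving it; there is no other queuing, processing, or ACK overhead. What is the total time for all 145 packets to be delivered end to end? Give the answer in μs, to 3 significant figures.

169000 μs

Per-hop transmission t_tx = L/R = 72000/63000000 = 1142.86 μs.
Per-hop propagation t_prop = 57600/300000000 = 192 μs.
Pipeline fill: first packet needs 3·t_tx to clear all hops; remaining 144 packets each add one t_tx.
Total = (3+145-1)·t_tx + 3·t_prop = 147·1142.86 + 3·192 = 169000 μs.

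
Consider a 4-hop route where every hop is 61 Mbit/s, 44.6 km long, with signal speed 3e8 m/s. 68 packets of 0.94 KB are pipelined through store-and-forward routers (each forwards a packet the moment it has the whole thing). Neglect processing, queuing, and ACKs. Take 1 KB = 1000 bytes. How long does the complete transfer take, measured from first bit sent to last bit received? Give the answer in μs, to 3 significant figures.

9350 μs

Per-hop transmission t_tx = L/R = 7520/61000000 = 123.279 μs.
Per-hop propagation t_prop = 44600/300000000 = 148.667 μs.
Pipeline fill: first packet needs 4·t_tx to clear all hops; remaining 67 packets each add one t_tx.
Total = (4+68-1)·t_tx + 4·t_prop = 71·123.279 + 4·148.667 = 9350 μs.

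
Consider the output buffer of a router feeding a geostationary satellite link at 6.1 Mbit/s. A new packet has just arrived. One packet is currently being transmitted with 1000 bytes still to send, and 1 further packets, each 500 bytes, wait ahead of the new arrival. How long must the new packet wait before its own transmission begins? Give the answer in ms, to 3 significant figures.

Each queued packet: L/R = 4000/6100000 = 0.655738 ms.
1 queued → 0.655738 ms.
Plus remaining 8000 bits of current packet: 1.31148 ms.
Queuing delay = 1.97 ms.

1.97 ms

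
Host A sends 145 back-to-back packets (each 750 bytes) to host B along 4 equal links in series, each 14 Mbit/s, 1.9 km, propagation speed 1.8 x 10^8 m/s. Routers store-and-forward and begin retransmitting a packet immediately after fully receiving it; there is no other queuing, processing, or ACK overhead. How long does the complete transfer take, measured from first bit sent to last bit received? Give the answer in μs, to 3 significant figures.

Per-hop transmission t_tx = L/R = 6000/14000000 = 428.571 μs.
Per-hop propagation t_prop = 1900/180000000 = 10.5556 μs.
Pipeline fill: first packet needs 4·t_tx to clear all hops; remaining 144 packets each add one t_tx.
Total = (4+145-1)·t_tx + 4·t_prop = 148·428.571 + 4·10.5556 = 63500 μs.

63500 μs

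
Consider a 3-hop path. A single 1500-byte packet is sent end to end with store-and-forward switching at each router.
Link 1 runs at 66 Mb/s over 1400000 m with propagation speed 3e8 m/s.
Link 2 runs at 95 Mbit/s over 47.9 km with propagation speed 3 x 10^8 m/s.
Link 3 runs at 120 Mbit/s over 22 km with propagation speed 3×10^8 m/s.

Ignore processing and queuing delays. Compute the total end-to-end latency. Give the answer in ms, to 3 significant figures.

L = 1500 × 8 = 12000 bits.
Transmission delays (L/R per hop): 0.181818, 0.126316, 0.1 ms; sum = 0.408134 ms.
Propagation delays (d/s per hop): 4.66667, 0.159667, 0.0733333 ms; sum = 4.89967 ms.
End-to-end = 5.31 ms.

5.31 ms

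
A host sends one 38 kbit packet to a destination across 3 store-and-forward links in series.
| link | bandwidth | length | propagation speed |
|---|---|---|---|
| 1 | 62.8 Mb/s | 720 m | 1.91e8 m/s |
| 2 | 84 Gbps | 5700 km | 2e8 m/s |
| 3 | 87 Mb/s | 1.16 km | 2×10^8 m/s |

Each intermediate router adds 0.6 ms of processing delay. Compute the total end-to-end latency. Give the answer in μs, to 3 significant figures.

L = 38000 bits.
Transmission delays (L/R per hop): 605.096, 0.452381, 436.782 μs; sum = 1042.33 μs.
Propagation delays (d/s per hop): 3.76963, 28500, 5.8 μs; sum = 28509.6 μs.
Processing at 2 router(s): 2 × 0.6 ms = 1200 μs.
End-to-end = 30800 μs.

30800 μs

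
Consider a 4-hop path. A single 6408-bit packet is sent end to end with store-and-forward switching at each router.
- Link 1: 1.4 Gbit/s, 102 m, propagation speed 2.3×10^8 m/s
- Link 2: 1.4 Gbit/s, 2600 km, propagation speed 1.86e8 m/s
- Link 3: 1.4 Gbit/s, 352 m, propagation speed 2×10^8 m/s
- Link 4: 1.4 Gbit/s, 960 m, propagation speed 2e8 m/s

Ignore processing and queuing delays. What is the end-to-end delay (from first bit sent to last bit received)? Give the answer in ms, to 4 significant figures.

14.00 ms

Transmission delay per hop = L/R = 6408/1400000000 = 0.00457714 ms; 4 hops → 0.0183086 ms.
Propagation delays (d/s per hop): 0.000443478, 13.9785, 0.00176, 0.0048 ms; sum = 13.9855 ms.
End-to-end = 14.00 ms.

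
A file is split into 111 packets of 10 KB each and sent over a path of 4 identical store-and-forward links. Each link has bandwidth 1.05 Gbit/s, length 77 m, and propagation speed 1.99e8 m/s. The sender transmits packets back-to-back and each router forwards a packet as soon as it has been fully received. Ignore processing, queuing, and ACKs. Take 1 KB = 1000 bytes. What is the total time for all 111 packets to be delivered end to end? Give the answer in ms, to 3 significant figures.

Per-hop transmission t_tx = L/R = 80000/1050000000 = 0.0761905 ms.
Per-hop propagation t_prop = 77/199000000 = 0.000386935 ms.
Pipeline fill: first packet needs 4·t_tx to clear all hops; remaining 110 packets each add one t_tx.
Total = (4+111-1)·t_tx + 4·t_prop = 114·0.0761905 + 4·0.000386935 = 8.69 ms.

8.69 ms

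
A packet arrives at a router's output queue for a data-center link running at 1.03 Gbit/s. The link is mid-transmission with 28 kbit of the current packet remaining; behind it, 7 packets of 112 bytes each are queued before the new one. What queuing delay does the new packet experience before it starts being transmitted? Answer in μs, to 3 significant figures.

Each queued packet: L/R = 896/1030000000 = 0.869903 μs.
7 queued → 6.08932 μs.
Plus remaining 28000 bits of current packet: 27.1845 μs.
Queuing delay = 33.3 μs.

33.3 μs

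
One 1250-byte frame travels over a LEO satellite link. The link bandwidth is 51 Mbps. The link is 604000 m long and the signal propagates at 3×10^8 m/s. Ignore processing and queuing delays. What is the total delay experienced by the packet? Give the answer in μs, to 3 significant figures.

L = 1250 × 8 = 10000 bits.
Transmission delay = L/R = 10000 / 51000000 = 196.078 μs.
Propagation delay = d/s = 604000 m / 300000000 m/s = 2013.33 μs.
Total = 2210 μs.

2210 μs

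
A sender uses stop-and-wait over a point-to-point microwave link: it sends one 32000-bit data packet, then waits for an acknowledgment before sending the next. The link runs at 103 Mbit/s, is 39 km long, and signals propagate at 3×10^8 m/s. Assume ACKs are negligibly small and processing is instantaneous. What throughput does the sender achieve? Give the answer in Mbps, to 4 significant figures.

56.07 Mbps

t_tx = L/R = 32000/103000000 = 0.00031068 s.
t_prop = 39000/300000000 = 0.00013 s; RTT = 0.00026 s.
Cycle = t_tx + RTT = 0.00057068 s.
Throughput = L / cycle = 32000 / 0.00057068 = 56.07 Mbps.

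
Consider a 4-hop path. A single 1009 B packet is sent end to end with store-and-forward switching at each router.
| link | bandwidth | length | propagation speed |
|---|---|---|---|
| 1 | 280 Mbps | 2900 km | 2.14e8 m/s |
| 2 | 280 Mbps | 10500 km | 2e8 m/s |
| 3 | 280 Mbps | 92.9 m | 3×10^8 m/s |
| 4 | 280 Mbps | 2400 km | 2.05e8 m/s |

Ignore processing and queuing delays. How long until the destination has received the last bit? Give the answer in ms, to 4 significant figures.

77.87 ms

L = 1009 × 8 = 8072 bits.
Transmission delay per hop = L/R = 8072/280000000 = 0.0288286 ms; 4 hops → 0.115314 ms.
Propagation delays (d/s per hop): 13.5514, 52.5, 0.000309667, 11.7073 ms; sum = 77.759 ms.
End-to-end = 77.87 ms.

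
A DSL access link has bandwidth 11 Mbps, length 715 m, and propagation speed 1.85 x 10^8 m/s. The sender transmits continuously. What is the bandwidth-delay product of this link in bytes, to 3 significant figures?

Propagation delay = 715 / 185000000 = 3.86486e-06 s.
BDP = R × t_prop = 11000000 × 3.86486e-06 = 42.5135 bits.
In bytes: 42.5135/8 = 5.31 bytes.

5.31 bytes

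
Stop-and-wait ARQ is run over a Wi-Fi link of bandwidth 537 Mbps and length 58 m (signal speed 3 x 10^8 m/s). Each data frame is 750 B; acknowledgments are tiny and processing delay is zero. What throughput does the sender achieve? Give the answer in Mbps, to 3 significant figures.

519 Mbps

t_tx = L/R = 6000/537000000 = 1.11732e-05 s.
t_prop = 58/300000000 = 1.93333e-07 s; RTT = 3.86667e-07 s.
Cycle = t_tx + RTT = 1.15599e-05 s.
Throughput = L / cycle = 6000 / 1.15599e-05 = 519 Mbps.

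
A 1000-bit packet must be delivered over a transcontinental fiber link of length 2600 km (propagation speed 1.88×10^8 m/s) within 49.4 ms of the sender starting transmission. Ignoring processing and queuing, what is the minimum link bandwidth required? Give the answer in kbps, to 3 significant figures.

Propagation delay = 2600000 / 188000000 = 13.8298 ms.
Transmission budget = 49.4 − 13.8298 = 35.5702 ms.
R ≥ L / t_tx = 1000 bits / 0.0355702 s = 28.1 kbps.

28.1 kbps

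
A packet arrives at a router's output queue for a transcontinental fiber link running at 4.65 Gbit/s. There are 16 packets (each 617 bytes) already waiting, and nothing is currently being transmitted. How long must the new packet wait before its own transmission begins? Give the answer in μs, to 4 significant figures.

Each queued packet: L/R = 4936/4650000000 = 1.06151 μs.
16 queued → 16.9841 μs.
Queuing delay = 16.98 μs.

16.98 μs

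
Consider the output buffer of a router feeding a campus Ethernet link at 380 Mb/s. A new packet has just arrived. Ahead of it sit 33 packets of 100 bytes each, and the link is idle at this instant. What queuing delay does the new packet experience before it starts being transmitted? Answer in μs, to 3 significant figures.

69.5 μs

Each queued packet: L/R = 800/380000000 = 2.10526 μs.
33 queued → 69.4737 μs.
Queuing delay = 69.5 μs.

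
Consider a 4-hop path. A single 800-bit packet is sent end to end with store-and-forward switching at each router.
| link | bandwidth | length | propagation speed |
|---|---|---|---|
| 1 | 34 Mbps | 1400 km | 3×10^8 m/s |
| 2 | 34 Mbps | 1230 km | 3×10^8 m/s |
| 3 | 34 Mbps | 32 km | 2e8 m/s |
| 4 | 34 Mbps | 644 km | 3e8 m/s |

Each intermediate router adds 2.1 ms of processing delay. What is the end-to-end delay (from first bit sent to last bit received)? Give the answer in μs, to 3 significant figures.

17500 μs

Transmission delay per hop = L/R = 800/34000000 = 23.5294 μs; 4 hops → 94.1176 μs.
Propagation delays (d/s per hop): 4666.67, 4100, 160, 2146.67 μs; sum = 11073.3 μs.
Processing at 3 router(s): 3 × 2.1 ms = 6300 μs.
End-to-end = 17500 μs.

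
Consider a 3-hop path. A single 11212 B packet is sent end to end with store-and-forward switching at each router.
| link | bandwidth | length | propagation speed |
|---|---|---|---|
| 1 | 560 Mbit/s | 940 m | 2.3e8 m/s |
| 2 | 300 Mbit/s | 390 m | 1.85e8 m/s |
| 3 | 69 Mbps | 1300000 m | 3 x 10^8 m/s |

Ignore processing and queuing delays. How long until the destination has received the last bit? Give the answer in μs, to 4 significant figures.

L = 11212 × 8 = 89696 bits.
Transmission delays (L/R per hop): 160.171, 298.987, 1299.94 μs; sum = 1759.1 μs.
Propagation delays (d/s per hop): 4.08696, 2.10811, 4333.33 μs; sum = 4339.53 μs.
End-to-end = 6099 μs.

6099 μs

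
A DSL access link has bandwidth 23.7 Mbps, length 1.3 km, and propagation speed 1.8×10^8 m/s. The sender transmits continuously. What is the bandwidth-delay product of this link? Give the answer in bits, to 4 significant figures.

171.2 bits

Propagation delay = 1300 / 180000000 = 7.22222e-06 s.
BDP = R × t_prop = 23700000 × 7.22222e-06 = 171.167 bits.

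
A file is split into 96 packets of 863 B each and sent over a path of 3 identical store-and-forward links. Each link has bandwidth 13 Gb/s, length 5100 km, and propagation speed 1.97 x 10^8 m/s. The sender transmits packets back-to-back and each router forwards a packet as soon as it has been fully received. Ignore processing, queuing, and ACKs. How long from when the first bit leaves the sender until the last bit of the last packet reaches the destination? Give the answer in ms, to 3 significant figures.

77.7 ms

Per-hop transmission t_tx = L/R = 6904/13000000000 = 0.000531077 ms.
Per-hop propagation t_prop = 5100000/197000000 = 25.8883 ms.
Pipeline fill: first packet needs 3·t_tx to clear all hops; remaining 95 packets each add one t_tx.
Total = (3+96-1)·t_tx + 3·t_prop = 98·0.000531077 + 3·25.8883 = 77.7 ms.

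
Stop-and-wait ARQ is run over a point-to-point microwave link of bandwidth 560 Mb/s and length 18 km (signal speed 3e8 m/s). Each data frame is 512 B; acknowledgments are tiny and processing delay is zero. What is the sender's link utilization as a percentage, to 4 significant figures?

t_tx = L/R = 4096/560000000 = 7.31429e-06 s.
t_prop = 18000/300000000 = 6e-05 s; RTT = 0.00012 s.
Cycle = t_tx + RTT = 0.000127314 s.
Utilization = t_tx / cycle = 7.31429e-06/0.000127314 = 5.745 %.

5.745 %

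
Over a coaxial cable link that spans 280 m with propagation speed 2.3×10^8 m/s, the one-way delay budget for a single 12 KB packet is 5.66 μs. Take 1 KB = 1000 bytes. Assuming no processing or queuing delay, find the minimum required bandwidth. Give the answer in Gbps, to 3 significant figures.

L = 96000 bits.
Propagation delay = 280 / 2.3e+08 = 1.21739 μs.
Transmission budget = 5.66 − 1.21739 = 4.44261 μs.
R ≥ L / t_tx = 96000 bits / 4.44261e-06 s = 21.6 Gbps.

21.6 Gbps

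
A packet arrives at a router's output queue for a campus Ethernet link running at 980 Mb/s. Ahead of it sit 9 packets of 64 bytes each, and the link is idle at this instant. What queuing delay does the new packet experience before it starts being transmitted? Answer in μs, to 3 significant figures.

Each queued packet: L/R = 512/980000000 = 0.522449 μs.
9 queued → 4.70204 μs.
Queuing delay = 4.70 μs.

4.70 μs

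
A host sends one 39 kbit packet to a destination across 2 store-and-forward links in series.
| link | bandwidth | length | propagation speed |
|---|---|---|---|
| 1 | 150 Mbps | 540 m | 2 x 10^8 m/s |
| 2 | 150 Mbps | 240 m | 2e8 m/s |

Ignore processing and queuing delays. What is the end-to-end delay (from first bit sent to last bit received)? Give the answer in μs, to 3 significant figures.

524 μs

L = 39000 bits.
Transmission delay per hop = L/R = 39000/150000000 = 260 μs; 2 hops → 520 μs.
Propagation delays (d/s per hop): 2.7, 1.2 μs; sum = 3.9 μs.
End-to-end = 524 μs.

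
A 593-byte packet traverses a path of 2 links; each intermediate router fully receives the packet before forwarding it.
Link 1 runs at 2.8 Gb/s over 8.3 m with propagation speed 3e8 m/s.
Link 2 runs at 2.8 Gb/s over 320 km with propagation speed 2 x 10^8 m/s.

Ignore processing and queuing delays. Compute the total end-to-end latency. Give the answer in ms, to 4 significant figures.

L = 593 × 8 = 4744 bits.
Transmission delay per hop = L/R = 4744/2800000000 = 0.00169429 ms; 2 hops → 0.00338857 ms.
Propagation delays (d/s per hop): 2.76667e-05, 1.6 ms; sum = 1.60003 ms.
End-to-end = 1.603 ms.

1.603 ms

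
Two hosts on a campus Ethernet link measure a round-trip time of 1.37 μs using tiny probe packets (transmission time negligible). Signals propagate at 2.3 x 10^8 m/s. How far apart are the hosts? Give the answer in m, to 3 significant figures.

One-way propagation = RTT/2 = 0.685 μs.
d = s × t = 2.3e+08 × 6.85e-07 = 158 m.

158 m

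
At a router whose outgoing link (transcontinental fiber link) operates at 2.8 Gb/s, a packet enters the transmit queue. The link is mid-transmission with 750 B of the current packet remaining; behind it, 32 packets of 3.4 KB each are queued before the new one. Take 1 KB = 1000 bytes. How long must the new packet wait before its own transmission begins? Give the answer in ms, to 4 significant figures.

0.3130 ms

Each queued packet: L/R = 27200/2800000000 = 0.00971429 ms.
32 queued → 0.310857 ms.
Plus remaining 6000 bits of current packet: 0.00214286 ms.
Queuing delay = 0.3130 ms.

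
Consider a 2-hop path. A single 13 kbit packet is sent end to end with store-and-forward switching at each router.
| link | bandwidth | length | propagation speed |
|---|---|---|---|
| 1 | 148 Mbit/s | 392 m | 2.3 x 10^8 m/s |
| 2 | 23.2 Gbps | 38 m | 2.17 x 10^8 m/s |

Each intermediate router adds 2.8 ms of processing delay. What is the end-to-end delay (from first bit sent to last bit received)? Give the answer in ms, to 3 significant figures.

2.89 ms

L = 13000 bits.
Transmission delays (L/R per hop): 0.0878378, 0.000560345 ms; sum = 0.0883982 ms.
Propagation delays (d/s per hop): 0.00170435, 0.000175115 ms; sum = 0.00187946 ms.
Processing at 1 router(s): 1 × 2.8 ms = 2.8 ms.
End-to-end = 2.89 ms.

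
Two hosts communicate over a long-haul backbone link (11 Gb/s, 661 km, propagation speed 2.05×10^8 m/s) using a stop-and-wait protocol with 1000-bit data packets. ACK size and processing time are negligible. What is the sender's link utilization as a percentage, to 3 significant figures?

t_tx = L/R = 1000/11000000000 = 9.09091e-08 s.
t_prop = 661000/2.05e+08 = 0.00322439 s; RTT = 0.00644878 s.
Cycle = t_tx + RTT = 0.00644887 s.
Utilization = t_tx / cycle = 9.09091e-08/0.00644887 = 0.00141 %.

0.00141 %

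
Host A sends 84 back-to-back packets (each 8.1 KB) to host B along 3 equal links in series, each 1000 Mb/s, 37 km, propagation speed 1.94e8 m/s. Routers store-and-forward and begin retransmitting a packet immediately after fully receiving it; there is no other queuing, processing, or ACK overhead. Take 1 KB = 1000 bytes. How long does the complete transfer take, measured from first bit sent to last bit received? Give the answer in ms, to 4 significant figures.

6.145 ms

Per-hop transmission t_tx = L/R = 64800/1000000000 = 0.0648 ms.
Per-hop propagation t_prop = 37000/194000000 = 0.190722 ms.
Pipeline fill: first packet needs 3·t_tx to clear all hops; remaining 83 packets each add one t_tx.
Total = (3+84-1)·t_tx + 3·t_prop = 86·0.0648 + 3·0.190722 = 6.145 ms.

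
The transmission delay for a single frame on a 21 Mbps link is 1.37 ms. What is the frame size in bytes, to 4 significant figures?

L = R × t_tx = 21000000 b/s × 0.00137 s = 28770 bits.
In bytes: 28770 / 8 = 3596 bytes.

3596 bytes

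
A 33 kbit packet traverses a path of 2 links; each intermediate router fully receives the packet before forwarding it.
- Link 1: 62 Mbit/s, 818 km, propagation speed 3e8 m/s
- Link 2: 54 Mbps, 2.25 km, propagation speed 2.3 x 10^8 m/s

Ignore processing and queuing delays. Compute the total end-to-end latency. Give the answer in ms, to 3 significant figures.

3.88 ms

L = 33000 bits.
Transmission delays (L/R per hop): 0.532258, 0.611111 ms; sum = 1.14337 ms.
Propagation delays (d/s per hop): 2.72667, 0.00978261 ms; sum = 2.73645 ms.
End-to-end = 3.88 ms.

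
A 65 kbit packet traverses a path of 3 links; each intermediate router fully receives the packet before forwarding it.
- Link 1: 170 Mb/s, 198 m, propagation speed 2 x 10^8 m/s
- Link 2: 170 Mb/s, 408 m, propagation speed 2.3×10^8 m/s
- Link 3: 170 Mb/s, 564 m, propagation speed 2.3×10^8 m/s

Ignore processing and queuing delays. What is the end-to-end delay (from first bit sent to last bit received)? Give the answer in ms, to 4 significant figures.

L = 65000 bits.
Transmission delay per hop = L/R = 65000/170000000 = 0.382353 ms; 3 hops → 1.14706 ms.
Propagation delays (d/s per hop): 0.00099, 0.00177391, 0.00245217 ms; sum = 0.00521609 ms.
End-to-end = 1.152 ms.

1.152 ms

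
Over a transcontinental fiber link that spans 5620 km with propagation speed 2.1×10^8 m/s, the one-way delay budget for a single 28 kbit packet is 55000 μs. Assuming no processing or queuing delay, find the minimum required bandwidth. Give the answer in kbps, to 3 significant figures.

Propagation delay = 5620000 / 210000000 = 26761.9 μs.
Transmission budget = 55000 − 26761.9 = 28238.1 μs.
R ≥ L / t_tx = 28000 bits / 0.0282381 s = 992 kbps.

992 kbps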